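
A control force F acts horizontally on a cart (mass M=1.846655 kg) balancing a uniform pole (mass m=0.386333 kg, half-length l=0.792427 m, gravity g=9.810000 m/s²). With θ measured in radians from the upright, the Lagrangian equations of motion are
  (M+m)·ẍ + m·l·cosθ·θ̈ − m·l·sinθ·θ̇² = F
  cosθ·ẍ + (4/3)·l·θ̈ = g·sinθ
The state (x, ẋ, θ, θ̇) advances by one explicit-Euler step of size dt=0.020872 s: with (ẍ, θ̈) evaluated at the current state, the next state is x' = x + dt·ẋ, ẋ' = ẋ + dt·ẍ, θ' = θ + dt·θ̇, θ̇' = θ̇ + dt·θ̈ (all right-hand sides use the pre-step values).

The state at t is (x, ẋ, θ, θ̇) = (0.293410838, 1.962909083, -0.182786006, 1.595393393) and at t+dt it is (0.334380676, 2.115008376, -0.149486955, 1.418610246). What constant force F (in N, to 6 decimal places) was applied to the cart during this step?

F = 13.864183 N

ẍ = (ẋ'−ẋ)/dt = (2.115008376−1.962909083)/0.020872 = 7.287241
θ̈ = (θ̇'−θ̇)/dt = (1.418610246−1.595393393)/0.020872 = -8.469871
sinθ=-0.181770, cosθ=0.983341
F = (M+m)·ẍ + m·l·cosθ·θ̈ − m·l·sinθ·θ̇² = 16.272322 + -2.549776 − -0.141638 = 13.864183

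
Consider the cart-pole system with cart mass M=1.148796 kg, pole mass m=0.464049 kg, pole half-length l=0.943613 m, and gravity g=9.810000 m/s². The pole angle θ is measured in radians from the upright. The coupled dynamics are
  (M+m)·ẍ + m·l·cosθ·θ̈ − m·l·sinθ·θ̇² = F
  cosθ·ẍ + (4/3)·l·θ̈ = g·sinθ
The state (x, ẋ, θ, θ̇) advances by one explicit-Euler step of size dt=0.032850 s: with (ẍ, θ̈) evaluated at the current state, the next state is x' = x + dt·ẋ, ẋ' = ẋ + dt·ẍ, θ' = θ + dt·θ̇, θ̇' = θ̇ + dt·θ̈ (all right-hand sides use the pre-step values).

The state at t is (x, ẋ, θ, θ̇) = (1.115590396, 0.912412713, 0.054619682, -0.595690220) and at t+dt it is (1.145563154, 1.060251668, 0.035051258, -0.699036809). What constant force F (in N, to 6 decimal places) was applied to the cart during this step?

F = 5.874474 N

ẍ = (ẋ'−ẋ)/dt = (1.060251668−0.912412713)/0.032850 = 4.500425
θ̈ = (θ̇'−θ̇)/dt = (-0.699036809−-0.595690220)/0.032850 = -3.146015
sinθ=0.054593, cosθ=0.998509
F = (M+m)·ẍ + m·l·cosθ·θ̈ − m·l·sinθ·θ̇² = 7.258488 + -1.375531 − 0.008483 = 5.874474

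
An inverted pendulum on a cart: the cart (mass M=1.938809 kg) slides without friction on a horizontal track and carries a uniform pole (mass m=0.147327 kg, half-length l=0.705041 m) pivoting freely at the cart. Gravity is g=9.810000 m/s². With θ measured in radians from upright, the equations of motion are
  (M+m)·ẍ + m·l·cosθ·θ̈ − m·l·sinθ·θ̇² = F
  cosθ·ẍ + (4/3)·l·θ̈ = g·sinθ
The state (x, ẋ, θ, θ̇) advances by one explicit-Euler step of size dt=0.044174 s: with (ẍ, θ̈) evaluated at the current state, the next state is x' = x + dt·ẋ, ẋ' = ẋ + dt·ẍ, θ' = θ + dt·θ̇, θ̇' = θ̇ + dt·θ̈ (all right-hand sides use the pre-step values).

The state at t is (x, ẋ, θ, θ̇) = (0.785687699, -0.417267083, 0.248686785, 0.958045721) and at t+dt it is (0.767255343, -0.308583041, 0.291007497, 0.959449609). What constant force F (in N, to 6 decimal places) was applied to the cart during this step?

F = 5.112384 N

ẍ = (ẋ'−ẋ)/dt = (-0.308583041−-0.417267083)/0.044174 = 2.460362
θ̈ = (θ̇'−θ̇)/dt = (0.959449609−0.958045721)/0.044174 = 0.031781
sinθ=0.246131, cosθ=0.969236
F = (M+m)·ẍ + m·l·cosθ·θ̈ − m·l·sinθ·θ̇² = 5.132650 + 0.003200 − 0.023466 = 5.112384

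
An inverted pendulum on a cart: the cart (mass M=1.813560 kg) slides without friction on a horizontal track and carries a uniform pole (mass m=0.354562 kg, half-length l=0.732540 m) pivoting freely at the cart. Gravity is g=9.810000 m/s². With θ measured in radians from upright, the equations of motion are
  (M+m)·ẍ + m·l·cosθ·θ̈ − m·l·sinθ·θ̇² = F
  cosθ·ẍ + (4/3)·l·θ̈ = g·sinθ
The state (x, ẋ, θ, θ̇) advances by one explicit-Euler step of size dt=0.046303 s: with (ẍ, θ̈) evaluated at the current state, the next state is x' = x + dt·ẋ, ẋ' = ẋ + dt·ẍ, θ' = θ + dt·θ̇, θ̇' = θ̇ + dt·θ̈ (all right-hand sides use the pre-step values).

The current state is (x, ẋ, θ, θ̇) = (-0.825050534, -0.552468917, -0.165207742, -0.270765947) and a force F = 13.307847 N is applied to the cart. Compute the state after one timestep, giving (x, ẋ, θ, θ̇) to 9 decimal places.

sinθ=-0.164457248, cosθ=0.986384212
temp = (F + m·l·θ̇²·sinθ)/(M+m) = (13.307847 + -0.003131588)/2.168122 = 6.136516032
θ̈ = (g·sinθ − cosθ·temp)/(l·(4/3 − m·cos²θ/(M+m))) = -8.912581704
ẍ = temp − m·l·θ̈·cosθ/(M+m) = 7.189664142
Euler: x'=-0.825050534+0.046303·-0.552468917=-0.850631502, ẋ'=-0.552468917+0.046303·7.189664142=-0.219565898
       θ'=-0.165207742+0.046303·-0.270765947=-0.177745018, θ̇'=-0.270765947+0.046303·-8.912581704=-0.683445218

(-0.850631502, -0.219565898, -0.177745018, -0.683445218)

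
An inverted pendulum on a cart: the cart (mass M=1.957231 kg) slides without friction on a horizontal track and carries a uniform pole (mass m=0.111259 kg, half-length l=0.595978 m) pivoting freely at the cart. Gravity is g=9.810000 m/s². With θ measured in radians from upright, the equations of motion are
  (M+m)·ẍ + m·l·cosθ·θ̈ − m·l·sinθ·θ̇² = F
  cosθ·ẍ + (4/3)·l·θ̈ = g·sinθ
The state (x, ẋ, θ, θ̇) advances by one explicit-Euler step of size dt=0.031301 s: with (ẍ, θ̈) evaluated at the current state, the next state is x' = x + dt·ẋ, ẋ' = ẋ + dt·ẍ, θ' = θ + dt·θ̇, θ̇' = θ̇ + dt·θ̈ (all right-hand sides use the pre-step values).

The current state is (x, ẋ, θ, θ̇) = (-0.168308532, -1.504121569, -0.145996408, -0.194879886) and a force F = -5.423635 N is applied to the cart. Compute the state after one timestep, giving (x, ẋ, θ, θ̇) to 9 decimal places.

(-0.215389041, -1.587717201, -0.152096343, -0.147014885)

sinθ=-0.145478309, cosθ=0.989361441
temp = (F + m·l·θ̇²·sinθ)/(M+m) = (-5.423635 + -0.000366351)/2.068490 = -2.622203323
θ̈ = (g·sinθ − cosθ·temp)/(l·(4/3 − m·cos²θ/(M+m))) = 1.529184411
ẍ = temp − m·l·θ̈·cosθ/(M+m) = -2.670701654
Euler: x'=-0.168308532+0.031301·-1.504121569=-0.215389041, ẋ'=-1.504121569+0.031301·-2.670701654=-1.587717201
       θ'=-0.145996408+0.031301·-0.194879886=-0.152096343, θ̇'=-0.194879886+0.031301·1.529184411=-0.147014885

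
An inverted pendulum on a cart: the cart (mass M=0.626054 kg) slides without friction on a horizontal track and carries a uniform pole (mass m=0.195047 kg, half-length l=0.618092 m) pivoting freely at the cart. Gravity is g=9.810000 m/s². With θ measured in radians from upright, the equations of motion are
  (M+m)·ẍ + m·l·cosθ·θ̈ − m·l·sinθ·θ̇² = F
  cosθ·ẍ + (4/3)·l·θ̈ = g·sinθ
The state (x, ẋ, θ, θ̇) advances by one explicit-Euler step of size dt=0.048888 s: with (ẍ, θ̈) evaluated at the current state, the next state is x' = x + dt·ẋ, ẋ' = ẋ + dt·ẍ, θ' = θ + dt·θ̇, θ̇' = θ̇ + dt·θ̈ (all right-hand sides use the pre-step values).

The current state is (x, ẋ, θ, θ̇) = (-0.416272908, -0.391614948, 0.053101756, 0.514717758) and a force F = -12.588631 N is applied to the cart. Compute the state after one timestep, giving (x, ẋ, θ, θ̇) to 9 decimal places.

(-0.435418180, -1.308444098, 0.078265278, 1.656528350)

sinθ=0.053076803, cosθ=0.998590433
temp = (F + m·l·θ̇²·sinθ)/(M+m) = (-12.588631 + 0.001695257)/0.821101 = -15.329339196
θ̈ = (g·sinθ − cosθ·temp)/(l·(4/3 − m·cos²θ/(M+m))) = 23.355641297
ẍ = temp − m·l·θ̈·cosθ/(M+m) = -18.753664491
Euler: x'=-0.416272908+0.048888·-0.391614948=-0.435418180, ẋ'=-0.391614948+0.048888·-18.753664491=-1.308444098
       θ'=0.053101756+0.048888·0.514717758=0.078265278, θ̇'=0.514717758+0.048888·23.355641297=1.656528350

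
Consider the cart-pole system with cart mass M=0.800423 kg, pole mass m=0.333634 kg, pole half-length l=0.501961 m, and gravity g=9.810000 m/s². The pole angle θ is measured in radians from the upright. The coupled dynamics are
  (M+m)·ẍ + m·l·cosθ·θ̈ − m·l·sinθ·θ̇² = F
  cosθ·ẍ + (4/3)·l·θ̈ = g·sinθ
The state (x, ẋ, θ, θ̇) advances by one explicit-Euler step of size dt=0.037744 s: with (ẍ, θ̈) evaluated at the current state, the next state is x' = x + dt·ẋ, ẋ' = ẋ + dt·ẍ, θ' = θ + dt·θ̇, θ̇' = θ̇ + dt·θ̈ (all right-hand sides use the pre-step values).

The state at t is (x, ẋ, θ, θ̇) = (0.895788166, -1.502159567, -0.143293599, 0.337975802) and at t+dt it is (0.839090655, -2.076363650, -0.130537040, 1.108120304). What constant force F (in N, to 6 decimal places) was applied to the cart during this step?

ẍ = (ẋ'−ẋ)/dt = (-2.076363650−-1.502159567)/0.037744 = -15.213122
θ̈ = (θ̇'−θ̇)/dt = (1.108120304−0.337975802)/0.037744 = 20.404422
sinθ=-0.142804, cosθ=0.989751
F = (M+m)·ẍ + m·l·cosθ·θ̈ − m·l·sinθ·θ̇² = -17.252548 + 3.382132 − -0.002732 = -13.867684

F = -13.867684 N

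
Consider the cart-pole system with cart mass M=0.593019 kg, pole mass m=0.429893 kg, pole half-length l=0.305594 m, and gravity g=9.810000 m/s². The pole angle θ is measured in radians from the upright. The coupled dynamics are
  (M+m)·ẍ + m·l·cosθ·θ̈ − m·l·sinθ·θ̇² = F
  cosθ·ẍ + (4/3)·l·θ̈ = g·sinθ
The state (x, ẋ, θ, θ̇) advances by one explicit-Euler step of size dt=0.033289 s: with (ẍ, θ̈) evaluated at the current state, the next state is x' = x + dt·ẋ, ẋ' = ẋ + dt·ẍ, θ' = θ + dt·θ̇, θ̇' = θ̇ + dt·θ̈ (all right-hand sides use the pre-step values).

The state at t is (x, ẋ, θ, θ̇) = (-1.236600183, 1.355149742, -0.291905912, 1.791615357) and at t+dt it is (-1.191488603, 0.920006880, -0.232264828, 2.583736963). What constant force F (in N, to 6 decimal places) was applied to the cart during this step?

F = -10.256004 N

ẍ = (ẋ'−ẋ)/dt = (0.920006880−1.355149742)/0.033289 = -13.071671
θ̈ = (θ̇'−θ̇)/dt = (2.583736963−1.791615357)/0.033289 = 23.795296
sinθ=-0.287778, cosθ=0.957697
F = (M+m)·ẍ + m·l·cosθ·θ̈ − m·l·sinθ·θ̇² = -13.371169 + 2.993812 − -0.121354 = -10.256004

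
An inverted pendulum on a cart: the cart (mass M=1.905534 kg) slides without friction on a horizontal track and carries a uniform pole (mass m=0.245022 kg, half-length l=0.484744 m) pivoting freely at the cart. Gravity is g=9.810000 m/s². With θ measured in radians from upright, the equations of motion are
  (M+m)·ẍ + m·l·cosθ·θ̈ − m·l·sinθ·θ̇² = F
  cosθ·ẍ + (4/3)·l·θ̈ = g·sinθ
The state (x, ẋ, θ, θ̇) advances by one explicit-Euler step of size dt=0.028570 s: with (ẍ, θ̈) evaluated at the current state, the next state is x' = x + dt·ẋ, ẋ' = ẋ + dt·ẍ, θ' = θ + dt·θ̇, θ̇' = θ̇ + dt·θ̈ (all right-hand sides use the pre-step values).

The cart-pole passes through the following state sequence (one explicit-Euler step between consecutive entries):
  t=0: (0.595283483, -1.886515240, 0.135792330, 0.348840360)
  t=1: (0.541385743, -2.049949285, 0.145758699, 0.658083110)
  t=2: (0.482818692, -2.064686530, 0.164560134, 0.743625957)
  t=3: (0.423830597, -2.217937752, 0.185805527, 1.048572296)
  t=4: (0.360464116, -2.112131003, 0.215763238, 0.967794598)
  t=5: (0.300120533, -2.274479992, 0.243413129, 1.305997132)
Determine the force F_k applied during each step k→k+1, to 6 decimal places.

step 0→1:
  ẍ = (ẋ'−ẋ)/dt = (-2.049949285−-1.886515240)/0.028570 = -5.720478
  θ̈ = (θ̇'−θ̇)/dt = (0.658083110−0.348840360)/0.028570 = 10.824037
  sinθ=0.135375, cosθ=0.990794
  F = (M+m)·ẍ + m·l·cosθ·θ̈ − m·l·sinθ·θ̇² = -12.302207 + 1.273768 − 0.001957 = -11.030396
step 1→2:
  ẍ = (ẋ'−ẋ)/dt = (-2.064686530−-2.049949285)/0.028570 = -0.515829
  θ̈ = (θ̇'−θ̇)/dt = (0.743625957−0.658083110)/0.028570 = 2.994149
  sinθ=0.145243, cosθ=0.989396
  F = (M+m)·ẍ + m·l·cosθ·θ̈ − m·l·sinθ·θ̇² = -1.109320 + 0.351853 − 0.007471 = -0.764938
step 2→3:
  ẍ = (ẋ'−ẋ)/dt = (-2.217937752−-2.064686530)/0.028570 = -5.364061
  θ̈ = (θ̇'−θ̇)/dt = (1.048572296−0.743625957)/0.028570 = 10.673656
  sinθ=0.163818, cosθ=0.986491
  F = (M+m)·ẍ + m·l·cosθ·θ̈ − m·l·sinθ·θ̇² = -11.535714 + 1.250615 − 0.010759 = -10.295858
step 3→4:
  ẍ = (ẋ'−ẋ)/dt = (-2.112131003−-2.217937752)/0.028570 = 3.703421
  θ̈ = (θ̇'−θ̇)/dt = (0.967794598−1.048572296)/0.028570 = -2.827361
  sinθ=0.184738, cosθ=0.982788
  F = (M+m)·ẍ + m·l·cosθ·θ̈ − m·l·sinθ·θ̇² = 7.964415 + -0.330034 − 0.024125 = 7.610256
step 4→5:
  ẍ = (ẋ'−ẋ)/dt = (-2.274479992−-2.112131003)/0.028570 = -5.682499
  θ̈ = (θ̇'−θ̇)/dt = (1.305997132−0.967794598)/0.028570 = 11.837681
  sinθ=0.214093, cosθ=0.976813
  F = (M+m)·ẍ + m·l·cosθ·θ̈ − m·l·sinθ·θ̇² = -12.220532 + 1.373396 − 0.023817 = -10.870953

F_0 = -11.030396 N
F_1 = -0.764938 N
F_2 = -10.295858 N
F_3 = 7.610256 N
F_4 = -10.870953 N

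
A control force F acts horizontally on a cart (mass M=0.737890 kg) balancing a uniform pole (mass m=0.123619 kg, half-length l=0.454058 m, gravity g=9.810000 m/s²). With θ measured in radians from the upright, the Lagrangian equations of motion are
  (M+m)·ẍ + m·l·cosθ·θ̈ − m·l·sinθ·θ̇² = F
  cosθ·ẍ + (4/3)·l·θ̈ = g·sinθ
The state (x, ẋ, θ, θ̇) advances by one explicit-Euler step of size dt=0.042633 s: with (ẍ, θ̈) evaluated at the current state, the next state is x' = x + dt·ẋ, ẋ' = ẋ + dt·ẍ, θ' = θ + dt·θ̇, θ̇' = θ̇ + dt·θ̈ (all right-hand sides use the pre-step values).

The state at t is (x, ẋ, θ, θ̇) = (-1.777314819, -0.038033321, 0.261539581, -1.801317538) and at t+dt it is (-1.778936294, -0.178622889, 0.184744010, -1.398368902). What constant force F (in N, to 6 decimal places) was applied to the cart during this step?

ẍ = (ẋ'−ẋ)/dt = (-0.178622889−-0.038033321)/0.042633 = -3.297670
θ̈ = (θ̇'−θ̇)/dt = (-1.398368902−-1.801317538)/0.042633 = 9.451567
sinθ=0.258568, cosθ=0.965993
F = (M+m)·ẍ + m·l·cosθ·θ̈ − m·l·sinθ·θ̇² = -2.840972 + 0.512477 − 0.047093 = -2.375588

F = -2.375588 N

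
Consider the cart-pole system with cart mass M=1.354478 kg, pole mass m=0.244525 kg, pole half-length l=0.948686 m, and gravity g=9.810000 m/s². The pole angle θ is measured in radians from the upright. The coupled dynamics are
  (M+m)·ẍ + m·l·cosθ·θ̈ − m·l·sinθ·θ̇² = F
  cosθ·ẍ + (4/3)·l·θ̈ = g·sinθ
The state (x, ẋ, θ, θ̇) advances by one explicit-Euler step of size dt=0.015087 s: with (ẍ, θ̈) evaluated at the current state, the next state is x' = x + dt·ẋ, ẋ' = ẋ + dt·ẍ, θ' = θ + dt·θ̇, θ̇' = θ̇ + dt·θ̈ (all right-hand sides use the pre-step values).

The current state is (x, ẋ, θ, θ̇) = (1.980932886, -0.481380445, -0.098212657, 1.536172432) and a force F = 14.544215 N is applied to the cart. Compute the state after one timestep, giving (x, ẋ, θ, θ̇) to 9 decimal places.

sinθ=-0.098054844, cosθ=0.995181012
temp = (F + m·l·θ̇²·sinθ)/(M+m) = (14.544215 + -0.053677805)/1.599003 = 9.062232651
θ̈ = (g·sinθ − cosθ·temp)/(l·(4/3 − m·cos²θ/(M+m))) = -8.901341457
ẍ = temp − m·l·θ̈·cosθ/(M+m) = 10.347383249
Euler: x'=1.980932886+0.015087·-0.481380445=1.973670299, ẋ'=-0.481380445+0.015087·10.347383249=-0.325269474
       θ'=-0.098212657+0.015087·1.536172432=-0.075036424, θ̇'=1.536172432+0.015087·-8.901341457=1.401877893

(1.973670299, -0.325269474, -0.075036424, 1.401877893)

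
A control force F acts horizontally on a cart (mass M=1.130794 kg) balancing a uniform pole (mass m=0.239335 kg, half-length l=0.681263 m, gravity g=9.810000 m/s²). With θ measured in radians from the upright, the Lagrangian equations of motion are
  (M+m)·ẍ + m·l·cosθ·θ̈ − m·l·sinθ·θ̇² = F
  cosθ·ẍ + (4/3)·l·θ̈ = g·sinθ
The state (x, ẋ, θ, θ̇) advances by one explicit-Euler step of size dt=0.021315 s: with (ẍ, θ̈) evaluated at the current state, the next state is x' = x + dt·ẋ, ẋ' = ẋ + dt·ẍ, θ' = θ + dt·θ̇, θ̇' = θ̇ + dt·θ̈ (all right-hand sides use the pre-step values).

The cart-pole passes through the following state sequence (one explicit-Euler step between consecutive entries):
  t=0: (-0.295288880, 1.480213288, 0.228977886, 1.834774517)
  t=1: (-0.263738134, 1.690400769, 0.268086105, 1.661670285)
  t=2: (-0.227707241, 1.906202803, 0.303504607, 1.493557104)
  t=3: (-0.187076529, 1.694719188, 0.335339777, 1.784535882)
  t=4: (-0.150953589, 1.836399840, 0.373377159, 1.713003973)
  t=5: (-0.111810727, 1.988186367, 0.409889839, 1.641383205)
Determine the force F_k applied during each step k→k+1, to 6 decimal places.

F_0 = 12.096664 N
F_1 = 12.512456 N
F_2 = -11.578755 N
F_3 = 8.419652 N
F_4 = 9.072204 N

step 0→1:
  ẍ = (ẋ'−ẋ)/dt = (1.690400769−1.480213288)/0.021315 = 9.861012
  θ̈ = (θ̇'−θ̇)/dt = (1.661670285−1.834774517)/0.021315 = -8.121240
  sinθ=0.226982, cosθ=0.973899
  F = (M+m)·ẍ + m·l·cosθ·θ̈ − m·l·sinθ·θ̇² = 13.510859 + -1.289607 − 0.124589 = 12.096664
step 1→2:
  ẍ = (ẋ'−ẋ)/dt = (1.906202803−1.690400769)/0.021315 = 10.124421
  θ̈ = (θ̇'−θ̇)/dt = (1.493557104−1.661670285)/0.021315 = -7.887083
  sinθ=0.264886, cosθ=0.964280
  F = (M+m)·ẍ + m·l·cosθ·θ̈ − m·l·sinθ·θ̇² = 13.871763 + -1.240054 − 0.119253 = 12.512456
step 2→3:
  ẍ = (ẋ'−ẋ)/dt = (1.694719188−1.906202803)/0.021315 = -9.921821
  θ̈ = (θ̇'−θ̇)/dt = (1.784535882−1.493557104)/0.021315 = 13.651362
  sinθ=0.298866, cosθ=0.954295
  F = (M+m)·ẍ + m·l·cosθ·θ̈ − m·l·sinθ·θ̇² = -13.594175 + 2.124123 − 0.108703 = -11.578755
step 3→4:
  ẍ = (ẋ'−ẋ)/dt = (1.836399840−1.694719188)/0.021315 = 6.646993
  θ̈ = (θ̇'−θ̇)/dt = (1.713003973−1.784535882)/0.021315 = -3.355942
  sinθ=0.329090, cosθ=0.944299
  F = (M+m)·ẍ + m·l·cosθ·θ̈ − m·l·sinθ·θ̇² = 9.107238 + -0.516708 − 0.170878 = 8.419652
step 4→5:
  ẍ = (ẋ'−ẋ)/dt = (1.988186367−1.836399840)/0.021315 = 7.121113
  θ̈ = (θ̇'−θ̇)/dt = (1.641383205−1.713003973)/0.021315 = -3.360111
  sinθ=0.364762, cosθ=0.931101
  F = (M+m)·ẍ + m·l·cosθ·θ̈ − m·l·sinθ·θ̇² = 9.756844 + -0.510119 − 0.174521 = 9.072204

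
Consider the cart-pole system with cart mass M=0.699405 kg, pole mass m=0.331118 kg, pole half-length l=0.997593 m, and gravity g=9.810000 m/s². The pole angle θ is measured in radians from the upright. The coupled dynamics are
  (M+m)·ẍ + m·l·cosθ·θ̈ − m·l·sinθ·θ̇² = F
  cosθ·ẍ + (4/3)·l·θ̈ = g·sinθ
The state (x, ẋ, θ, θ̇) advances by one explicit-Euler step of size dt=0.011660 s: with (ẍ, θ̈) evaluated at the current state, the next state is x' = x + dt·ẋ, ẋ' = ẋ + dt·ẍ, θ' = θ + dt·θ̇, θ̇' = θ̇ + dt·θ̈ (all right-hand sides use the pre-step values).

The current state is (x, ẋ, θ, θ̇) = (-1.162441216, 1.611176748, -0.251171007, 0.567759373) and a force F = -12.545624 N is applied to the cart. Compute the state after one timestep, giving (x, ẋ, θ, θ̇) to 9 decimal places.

(-1.143654895, 1.435944470, -0.244550933, 0.673993742)

sinθ=-0.248538393, cosθ=0.968622046
temp = (F + m·l·θ̇²·sinθ)/(M+m) = (-12.545624 + -0.026464171)/1.030523 = -12.199716232
θ̈ = (g·sinθ − cosθ·temp)/(l·(4/3 − m·cos²θ/(M+m))) = 9.111009312
ẍ = temp − m·l·θ̈·cosθ/(M+m) = -15.028497282
Euler: x'=-1.162441216+0.011660·1.611176748=-1.143654895, ẋ'=1.611176748+0.011660·-15.028497282=1.435944470
       θ'=-0.251171007+0.011660·0.567759373=-0.244550933, θ̇'=0.567759373+0.011660·9.111009312=0.673993742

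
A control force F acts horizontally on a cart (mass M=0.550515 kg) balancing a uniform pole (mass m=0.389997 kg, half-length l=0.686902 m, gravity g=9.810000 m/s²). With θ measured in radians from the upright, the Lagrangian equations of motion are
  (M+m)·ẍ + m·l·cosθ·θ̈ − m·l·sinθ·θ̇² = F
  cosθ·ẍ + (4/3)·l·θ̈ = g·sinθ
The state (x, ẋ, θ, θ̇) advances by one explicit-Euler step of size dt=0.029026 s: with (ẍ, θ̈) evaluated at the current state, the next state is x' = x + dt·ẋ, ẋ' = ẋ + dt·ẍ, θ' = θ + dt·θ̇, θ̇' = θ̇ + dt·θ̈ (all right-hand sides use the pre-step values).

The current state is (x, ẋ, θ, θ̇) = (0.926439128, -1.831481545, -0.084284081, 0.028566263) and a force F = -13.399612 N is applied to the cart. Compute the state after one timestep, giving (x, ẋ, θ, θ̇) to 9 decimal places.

(0.873278545, -2.419019783, -0.083454917, 0.641624810)

sinθ=-0.084184327, cosθ=0.996450199
temp = (F + m·l·θ̇²·sinθ)/(M+m) = (-13.399612 + -0.000018403)/0.940512 = -14.247165802
θ̈ = (g·sinθ − cosθ·temp)/(l·(4/3 − m·cos²θ/(M+m))) = 21.121013809
ẍ = temp − m·l·θ̈·cosθ/(M+m) = -20.241791414
Euler: x'=0.926439128+0.029026·-1.831481545=0.873278545, ẋ'=-1.831481545+0.029026·-20.241791414=-2.419019783
       θ'=-0.084284081+0.029026·0.028566263=-0.083454917, θ̇'=0.028566263+0.029026·21.121013809=0.641624810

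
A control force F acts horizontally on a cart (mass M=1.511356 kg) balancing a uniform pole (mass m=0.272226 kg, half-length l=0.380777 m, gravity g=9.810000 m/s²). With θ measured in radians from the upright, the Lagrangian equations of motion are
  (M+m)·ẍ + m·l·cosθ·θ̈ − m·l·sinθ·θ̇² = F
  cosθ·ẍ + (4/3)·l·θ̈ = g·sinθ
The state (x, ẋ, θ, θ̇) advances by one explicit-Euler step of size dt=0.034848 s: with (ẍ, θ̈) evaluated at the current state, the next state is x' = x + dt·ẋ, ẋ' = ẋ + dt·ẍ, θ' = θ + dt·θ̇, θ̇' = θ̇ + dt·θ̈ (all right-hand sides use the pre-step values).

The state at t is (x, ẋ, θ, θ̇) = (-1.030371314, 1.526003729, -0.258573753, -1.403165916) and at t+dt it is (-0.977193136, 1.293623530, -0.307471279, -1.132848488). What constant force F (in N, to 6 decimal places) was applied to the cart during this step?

F = -11.064098 N

ẍ = (ẋ'−ẋ)/dt = (1.293623530−1.526003729)/0.034848 = -6.668394
θ̈ = (θ̇'−θ̇)/dt = (-1.132848488−-1.403165916)/0.034848 = 7.757043
sinθ=-0.255702, cosθ=0.966756
F = (M+m)·ẍ + m·l·cosθ·θ̈ − m·l·sinθ·θ̇² = -11.893628 + 0.777344 − -0.052186 = -11.064098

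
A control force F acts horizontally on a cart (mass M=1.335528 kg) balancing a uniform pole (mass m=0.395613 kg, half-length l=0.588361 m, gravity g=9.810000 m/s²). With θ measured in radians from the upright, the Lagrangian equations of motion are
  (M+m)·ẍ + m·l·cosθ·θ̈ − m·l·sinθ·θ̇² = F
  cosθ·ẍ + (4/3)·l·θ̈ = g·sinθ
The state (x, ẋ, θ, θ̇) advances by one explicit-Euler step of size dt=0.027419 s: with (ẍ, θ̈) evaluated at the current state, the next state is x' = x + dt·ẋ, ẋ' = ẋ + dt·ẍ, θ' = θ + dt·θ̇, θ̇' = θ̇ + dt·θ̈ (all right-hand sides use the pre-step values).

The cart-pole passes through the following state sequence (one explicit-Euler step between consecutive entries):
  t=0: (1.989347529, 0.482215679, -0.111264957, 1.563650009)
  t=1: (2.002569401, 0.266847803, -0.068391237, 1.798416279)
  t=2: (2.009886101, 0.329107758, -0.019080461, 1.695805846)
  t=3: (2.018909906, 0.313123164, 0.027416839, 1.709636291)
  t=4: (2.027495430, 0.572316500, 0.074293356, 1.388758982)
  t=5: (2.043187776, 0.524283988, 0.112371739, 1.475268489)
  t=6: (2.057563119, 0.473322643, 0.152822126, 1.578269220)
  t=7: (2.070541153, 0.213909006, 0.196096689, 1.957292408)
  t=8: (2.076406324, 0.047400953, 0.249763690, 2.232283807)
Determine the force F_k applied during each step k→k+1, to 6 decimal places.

F_0 = -11.553757 N
F_1 = 3.113289 N
F_2 = -0.879054 N
F_3 = 13.622979 N
F_4 = -2.333564 N
F_5 = -2.405459 N
F_6 = -13.286668 N
F_7 = -8.396792 N

step 0→1:
  ẍ = (ẋ'−ẋ)/dt = (0.266847803−0.482215679)/0.027419 = -7.854695
  θ̈ = (θ̇'−θ̇)/dt = (1.798416279−1.563650009)/0.027419 = 8.562175
  sinθ=-0.111036, cosθ=0.993816
  F = (M+m)·ẍ + m·l·cosθ·θ̈ − m·l·sinθ·θ̇² = -13.597584 + 1.980636 − -0.063191 = -11.553757
step 1→2:
  ẍ = (ẋ'−ẋ)/dt = (0.329107758−0.266847803)/0.027419 = 2.270687
  θ̈ = (θ̇'−θ̇)/dt = (1.695805846−1.798416279)/0.027419 = -3.742311
  sinθ=-0.068338, cosθ=0.997662
  F = (M+m)·ẍ + m·l·cosθ·θ̈ − m·l·sinθ·θ̇² = 3.930879 + -0.869036 − -0.051447 = 3.113289
step 2→3:
  ẍ = (ẋ'−ẋ)/dt = (0.313123164−0.329107758)/0.027419 = -0.582975
  θ̈ = (θ̇'−θ̇)/dt = (1.709636291−1.695805846)/0.027419 = 0.504411
  sinθ=-0.019079, cosθ=0.999818
  F = (M+m)·ẍ + m·l·cosθ·θ̈ − m·l·sinθ·θ̇² = -1.009212 + 0.117387 − -0.012771 = -0.879054
step 3→4:
  ẍ = (ẋ'−ẋ)/dt = (0.572316500−0.313123164)/0.027419 = 9.453056
  θ̈ = (θ̇'−θ̇)/dt = (1.388758982−1.709636291)/0.027419 = -11.702736
  sinθ=0.027413, cosθ=0.999624
  F = (M+m)·ẍ + m·l·cosθ·θ̈ − m·l·sinθ·θ̇² = 16.364572 + -2.722943 − 0.018650 = 13.622979
step 4→5:
  ẍ = (ẋ'−ẋ)/dt = (0.524283988−0.572316500)/0.027419 = -1.751797
  θ̈ = (θ̇'−θ̇)/dt = (1.475268489−1.388758982)/0.027419 = 3.155093
  sinθ=0.074225, cosθ=0.997242
  F = (M+m)·ẍ + m·l·cosθ·θ̈ − m·l·sinθ·θ̇² = -3.032607 + 0.732364 − 0.033321 = -2.333564
step 5→6:
  ẍ = (ẋ'−ẋ)/dt = (0.473322643−0.524283988)/0.027419 = -1.858614
  θ̈ = (θ̇'−θ̇)/dt = (1.578269220−1.475268489)/0.027419 = 3.756546
  sinθ=0.112135, cosθ=0.993693
  F = (M+m)·ẍ + m·l·cosθ·θ̈ − m·l·sinθ·θ̇² = -3.217523 + 0.868871 − 0.056807 = -2.405459
step 6→7:
  ẍ = (ẋ'−ẋ)/dt = (0.213909006−0.473322643)/0.027419 = -9.461090
  θ̈ = (θ̇'−θ̇)/dt = (1.957292408−1.578269220)/0.027419 = 13.823377
  sinθ=0.152228, cosθ=0.988345
  F = (M+m)·ẍ + m·l·cosθ·θ̈ − m·l·sinθ·θ̇² = -16.378481 + 3.180075 − 0.088261 = -13.286668
step 7→8:
  ẍ = (ẋ'−ẋ)/dt = (0.047400953−0.213909006)/0.027419 = -6.072725
  θ̈ = (θ̇'−θ̇)/dt = (2.232283807−1.957292408)/0.027419 = 10.029228
  sinθ=0.194842, cosθ=0.980835
  F = (M+m)·ẍ + m·l·cosθ·θ̈ − m·l·sinθ·θ̇² = -10.512744 + 2.289695 − 0.173744 = -8.396792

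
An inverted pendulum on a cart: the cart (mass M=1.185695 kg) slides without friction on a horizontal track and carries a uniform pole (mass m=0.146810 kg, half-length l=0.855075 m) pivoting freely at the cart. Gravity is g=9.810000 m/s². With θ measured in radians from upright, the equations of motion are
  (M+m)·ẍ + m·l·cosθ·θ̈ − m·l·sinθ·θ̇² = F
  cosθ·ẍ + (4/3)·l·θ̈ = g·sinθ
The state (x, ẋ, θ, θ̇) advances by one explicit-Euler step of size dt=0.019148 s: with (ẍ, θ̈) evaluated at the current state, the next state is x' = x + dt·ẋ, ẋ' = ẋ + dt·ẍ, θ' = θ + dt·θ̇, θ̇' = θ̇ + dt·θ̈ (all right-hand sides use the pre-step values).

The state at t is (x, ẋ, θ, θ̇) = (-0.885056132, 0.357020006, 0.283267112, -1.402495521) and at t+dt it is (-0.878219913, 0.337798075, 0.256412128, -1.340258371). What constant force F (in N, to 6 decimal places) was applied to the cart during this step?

ẍ = (ẋ'−ẋ)/dt = (0.337798075−0.357020006)/0.019148 = -1.003861
θ̈ = (θ̇'−θ̇)/dt = (-1.340258371−-1.402495521)/0.019148 = 3.250321
sinθ=0.279494, cosθ=0.960147
F = (M+m)·ẍ + m·l·cosθ·θ̈ − m·l·sinθ·θ̇² = -1.337650 + 0.391764 − 0.069014 = -1.014900

F = -1.014900 N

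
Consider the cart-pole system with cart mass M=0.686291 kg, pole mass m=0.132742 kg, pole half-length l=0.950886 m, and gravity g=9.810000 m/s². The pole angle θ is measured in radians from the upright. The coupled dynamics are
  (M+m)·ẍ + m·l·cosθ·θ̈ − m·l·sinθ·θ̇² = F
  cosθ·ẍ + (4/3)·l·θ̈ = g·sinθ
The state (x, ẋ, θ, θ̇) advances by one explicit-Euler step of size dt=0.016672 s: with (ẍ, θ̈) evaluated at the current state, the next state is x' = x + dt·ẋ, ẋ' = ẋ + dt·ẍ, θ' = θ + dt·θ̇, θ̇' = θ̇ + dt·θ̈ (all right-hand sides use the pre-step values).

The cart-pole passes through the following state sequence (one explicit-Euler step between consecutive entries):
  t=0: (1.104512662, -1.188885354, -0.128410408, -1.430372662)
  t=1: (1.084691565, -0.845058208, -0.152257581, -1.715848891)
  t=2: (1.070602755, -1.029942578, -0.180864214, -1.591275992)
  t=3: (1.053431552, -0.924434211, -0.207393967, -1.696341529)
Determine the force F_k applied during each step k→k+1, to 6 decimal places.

step 0→1:
  ẍ = (ẋ'−ẋ)/dt = (-0.845058208−-1.188885354)/0.016672 = 20.623029
  θ̈ = (θ̇'−θ̇)/dt = (-1.715848891−-1.430372662)/0.016672 = -17.123094
  sinθ=-0.128058, cosθ=0.991767
  F = (M+m)·ẍ + m·l·cosθ·θ̈ − m·l·sinθ·θ̇² = 16.890942 + -2.143525 − -0.033071 = 14.780487
step 1→2:
  ẍ = (ẋ'−ẋ)/dt = (-1.029942578−-0.845058208)/0.016672 = -11.089514
  θ̈ = (θ̇'−θ̇)/dt = (-1.591275992−-1.715848891)/0.016672 = 7.471983
  sinθ=-0.151670, cosθ=0.988431
  F = (M+m)·ẍ + m·l·cosθ·θ̈ − m·l·sinθ·θ̇² = -9.082678 + 0.932222 − -0.056363 = -8.094093
step 2→3:
  ẍ = (ẋ'−ẋ)/dt = (-0.924434211−-1.029942578)/0.016672 = 6.328477
  θ̈ = (θ̇'−θ̇)/dt = (-1.696341529−-1.591275992)/0.016672 = -6.301916
  sinθ=-0.179880, cosθ=0.983689
  F = (M+m)·ẍ + m·l·cosθ·θ̈ − m·l·sinθ·θ̇² = 5.183231 + -0.782469 − -0.057492 = 4.458255

F_0 = 14.780487 N
F_1 = -8.094093 N
F_2 = 4.458255 N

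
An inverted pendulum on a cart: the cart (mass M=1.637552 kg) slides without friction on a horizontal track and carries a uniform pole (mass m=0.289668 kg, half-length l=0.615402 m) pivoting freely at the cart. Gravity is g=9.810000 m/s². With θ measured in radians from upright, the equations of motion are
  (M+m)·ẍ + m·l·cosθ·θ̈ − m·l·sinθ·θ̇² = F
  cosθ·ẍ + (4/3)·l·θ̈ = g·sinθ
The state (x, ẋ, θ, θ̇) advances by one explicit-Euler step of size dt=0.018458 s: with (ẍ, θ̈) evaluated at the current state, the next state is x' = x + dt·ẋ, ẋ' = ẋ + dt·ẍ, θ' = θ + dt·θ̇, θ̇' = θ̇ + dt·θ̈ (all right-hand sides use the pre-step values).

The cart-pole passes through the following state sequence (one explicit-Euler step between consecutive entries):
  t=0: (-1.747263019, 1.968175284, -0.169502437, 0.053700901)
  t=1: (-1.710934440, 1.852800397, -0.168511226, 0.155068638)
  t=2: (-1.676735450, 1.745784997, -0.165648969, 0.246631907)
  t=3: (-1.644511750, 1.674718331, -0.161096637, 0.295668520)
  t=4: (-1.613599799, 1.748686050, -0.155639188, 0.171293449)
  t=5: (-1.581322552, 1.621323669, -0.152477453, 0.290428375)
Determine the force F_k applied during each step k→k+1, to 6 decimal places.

F_0 = -11.081380 N
F_1 = -10.301109 N
F_2 = -6.951261 N
F_3 = 6.539923 N
F_4 = -12.160570 N

step 0→1:
  ẍ = (ẋ'−ẋ)/dt = (1.852800397−1.968175284)/0.018458 = -6.250671
  θ̈ = (θ̇'−θ̇)/dt = (0.155068638−0.053700901)/0.018458 = 5.491805
  sinθ=-0.168692, cosθ=0.985669
  F = (M+m)·ẍ + m·l·cosθ·θ̈ − m·l·sinθ·θ̇² = -12.046418 + 0.964952 − -0.000087 = -11.081380
step 1→2:
  ẍ = (ẋ'−ẋ)/dt = (1.745784997−1.852800397)/0.018458 = -5.797779
  θ̈ = (θ̇'−θ̇)/dt = (0.246631907−0.155068638)/0.018458 = 4.960628
  sinθ=-0.167715, cosθ=0.985836
  F = (M+m)·ẍ + m·l·cosθ·θ̈ − m·l·sinθ·θ̇² = -11.173595 + 0.871767 − -0.000719 = -10.301109
step 2→3:
  ẍ = (ẋ'−ẋ)/dt = (1.674718331−1.745784997)/0.018458 = -3.850182
  θ̈ = (θ̇'−θ̇)/dt = (0.295668520−0.246631907)/0.018458 = 2.656659
  sinθ=-0.164892, cosθ=0.986312
  F = (M+m)·ẍ + m·l·cosθ·θ̈ − m·l·sinθ·θ̇² = -7.420148 + 0.467099 − -0.001788 = -6.951261
step 3→4:
  ẍ = (ẋ'−ẋ)/dt = (1.748686050−1.674718331)/0.018458 = 4.007353
  θ̈ = (θ̇'−θ̇)/dt = (0.171293449−0.295668520)/0.018458 = -6.738275
  sinθ=-0.160401, cosθ=0.987052
  F = (M+m)·ẍ + m·l·cosθ·θ̈ − m·l·sinθ·θ̇² = 7.723051 + -1.185627 − -0.002500 = 6.539923
step 4→5:
  ẍ = (ẋ'−ẋ)/dt = (1.621323669−1.748686050)/0.018458 = -6.900118
  θ̈ = (θ̇'−θ̇)/dt = (0.290428375−0.171293449)/0.018458 = 6.454379
  sinθ=-0.155012, cosθ=0.987913
  F = (M+m)·ẍ + m·l·cosθ·θ̈ − m·l·sinθ·θ̇² = -13.298046 + 1.136665 − -0.000811 = -12.160570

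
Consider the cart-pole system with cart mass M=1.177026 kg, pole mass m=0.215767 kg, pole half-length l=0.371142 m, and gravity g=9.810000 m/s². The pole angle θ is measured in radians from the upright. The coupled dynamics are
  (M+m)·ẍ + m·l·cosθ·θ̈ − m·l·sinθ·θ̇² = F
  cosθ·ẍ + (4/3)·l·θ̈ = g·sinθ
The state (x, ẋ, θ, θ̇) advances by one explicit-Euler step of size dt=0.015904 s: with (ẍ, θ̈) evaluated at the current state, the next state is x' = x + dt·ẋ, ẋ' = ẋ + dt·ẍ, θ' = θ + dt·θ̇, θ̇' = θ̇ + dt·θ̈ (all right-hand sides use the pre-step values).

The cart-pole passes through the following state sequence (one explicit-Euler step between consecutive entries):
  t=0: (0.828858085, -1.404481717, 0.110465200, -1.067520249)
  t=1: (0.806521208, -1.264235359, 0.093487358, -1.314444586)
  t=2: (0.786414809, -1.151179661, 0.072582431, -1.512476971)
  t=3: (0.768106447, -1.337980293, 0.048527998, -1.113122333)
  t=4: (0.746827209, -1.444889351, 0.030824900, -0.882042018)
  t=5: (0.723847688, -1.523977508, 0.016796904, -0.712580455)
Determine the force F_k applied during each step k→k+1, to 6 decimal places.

step 0→1:
  ẍ = (ẋ'−ẋ)/dt = (-1.264235359−-1.404481717)/0.015904 = 8.818307
  θ̈ = (θ̇'−θ̇)/dt = (-1.314444586−-1.067520249)/0.015904 = -15.525927
  sinθ=0.110241, cosθ=0.993905
  F = (M+m)·ẍ + m·l·cosθ·θ̈ − m·l·sinθ·θ̇² = 12.282077 + -1.235741 − 0.010060 = 11.036275
step 1→2:
  ẍ = (ẋ'−ẋ)/dt = (-1.151179661−-1.264235359)/0.015904 = 7.108633
  θ̈ = (θ̇'−θ̇)/dt = (-1.512476971−-1.314444586)/0.015904 = -12.451735
  sinθ=0.093351, cosθ=0.995633
  F = (M+m)·ẍ + m·l·cosθ·θ̈ − m·l·sinθ·θ̇² = 9.900854 + -0.992783 − 0.012916 = 8.895155
step 2→3:
  ẍ = (ẋ'−ẋ)/dt = (-1.337980293−-1.151179661)/0.015904 = -11.745513
  θ̈ = (θ̇'−θ̇)/dt = (-1.113122333−-1.512476971)/0.015904 = 25.110327
  sinθ=0.072519, cosθ=0.997367
  F = (M+m)·ẍ + m·l·cosθ·θ̈ − m·l·sinθ·θ̇² = -16.359068 + 2.005545 − 0.013285 = -14.366807
step 3→4:
  ẍ = (ẋ'−ẋ)/dt = (-1.444889351−-1.337980293)/0.015904 = -6.722149
  θ̈ = (θ̇'−θ̇)/dt = (-0.882042018−-1.113122333)/0.015904 = 14.529698
  sinθ=0.048509, cosθ=0.998823
  F = (M+m)·ẍ + m·l·cosθ·θ̈ − m·l·sinθ·θ̇² = -9.362562 + 1.162171 − 0.004813 = -8.205204
step 4→5:
  ẍ = (ẋ'−ẋ)/dt = (-1.523977508−-1.444889351)/0.015904 = -4.972847
  θ̈ = (θ̇'−θ̇)/dt = (-0.712580455−-0.882042018)/0.015904 = 10.655279
  sinθ=0.030820, cosθ=0.999525
  F = (M+m)·ẍ + m·l·cosθ·θ̈ − m·l·sinθ·θ̇² = -6.926146 + 0.852872 − 0.001920 = -6.075195

F_0 = 11.036275 N
F_1 = 8.895155 N
F_2 = -14.366807 N
F_3 = -8.205204 N
F_4 = -6.075195 N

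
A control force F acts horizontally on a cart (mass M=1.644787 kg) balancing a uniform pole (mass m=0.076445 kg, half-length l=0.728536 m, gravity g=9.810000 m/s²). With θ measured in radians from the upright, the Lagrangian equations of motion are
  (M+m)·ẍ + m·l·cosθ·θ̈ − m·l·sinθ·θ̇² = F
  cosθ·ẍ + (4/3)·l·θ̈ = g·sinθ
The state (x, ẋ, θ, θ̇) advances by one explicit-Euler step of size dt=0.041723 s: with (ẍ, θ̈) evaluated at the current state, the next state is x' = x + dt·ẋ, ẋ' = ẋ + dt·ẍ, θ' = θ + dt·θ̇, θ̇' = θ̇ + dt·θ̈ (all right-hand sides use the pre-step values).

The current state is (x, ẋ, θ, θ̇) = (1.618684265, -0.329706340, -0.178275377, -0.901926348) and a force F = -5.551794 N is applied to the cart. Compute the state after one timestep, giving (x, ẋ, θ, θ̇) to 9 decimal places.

(1.604927927, -0.466511920, -0.215906450, -0.838043436)

sinθ=-0.177332549, cosθ=0.984150988
temp = (F + m·l·θ̇²·sinθ)/(M+m) = (-5.551794 + -0.008033979)/1.721232 = -3.230144443
θ̈ = (g·sinθ − cosθ·temp)/(l·(4/3 − m·cos²θ/(M+m))) = 1.531119806
ẍ = temp − m·l·θ̈·cosθ/(M+m) = -3.278900839
Euler: x'=1.618684265+0.041723·-0.329706340=1.604927927, ẋ'=-0.329706340+0.041723·-3.278900839=-0.466511920
       θ'=-0.178275377+0.041723·-0.901926348=-0.215906450, θ̇'=-0.901926348+0.041723·1.531119806=-0.838043436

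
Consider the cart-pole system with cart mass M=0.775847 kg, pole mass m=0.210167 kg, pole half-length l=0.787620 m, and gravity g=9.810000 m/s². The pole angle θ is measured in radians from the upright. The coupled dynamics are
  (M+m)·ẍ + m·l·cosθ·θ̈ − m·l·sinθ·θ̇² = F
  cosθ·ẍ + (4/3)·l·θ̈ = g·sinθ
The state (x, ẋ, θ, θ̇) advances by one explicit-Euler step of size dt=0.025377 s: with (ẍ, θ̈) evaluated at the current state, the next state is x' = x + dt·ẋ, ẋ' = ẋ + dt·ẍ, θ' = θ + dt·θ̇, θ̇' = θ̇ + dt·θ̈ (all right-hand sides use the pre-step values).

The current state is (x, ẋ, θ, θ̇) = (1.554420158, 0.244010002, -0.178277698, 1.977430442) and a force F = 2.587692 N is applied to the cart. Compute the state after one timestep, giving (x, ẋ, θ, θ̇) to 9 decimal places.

(1.560612400, 0.327532885, -0.128096446, 1.857118955)

sinθ=-0.177334833, cosθ=0.984150576
temp = (F + m·l·θ̇²·sinθ)/(M+m) = (2.587692 + -0.114783045)/0.986014 = 2.507985642
θ̈ = (g·sinθ − cosθ·temp)/(l·(4/3 − m·cos²θ/(M+m))) = -4.740965725
ẍ = temp − m·l·θ̈·cosθ/(M+m) = 3.291282792
Euler: x'=1.554420158+0.025377·0.244010002=1.560612400, ẋ'=0.244010002+0.025377·3.291282792=0.327532885
       θ'=-0.178277698+0.025377·1.977430442=-0.128096446, θ̇'=1.977430442+0.025377·-4.740965725=1.857118955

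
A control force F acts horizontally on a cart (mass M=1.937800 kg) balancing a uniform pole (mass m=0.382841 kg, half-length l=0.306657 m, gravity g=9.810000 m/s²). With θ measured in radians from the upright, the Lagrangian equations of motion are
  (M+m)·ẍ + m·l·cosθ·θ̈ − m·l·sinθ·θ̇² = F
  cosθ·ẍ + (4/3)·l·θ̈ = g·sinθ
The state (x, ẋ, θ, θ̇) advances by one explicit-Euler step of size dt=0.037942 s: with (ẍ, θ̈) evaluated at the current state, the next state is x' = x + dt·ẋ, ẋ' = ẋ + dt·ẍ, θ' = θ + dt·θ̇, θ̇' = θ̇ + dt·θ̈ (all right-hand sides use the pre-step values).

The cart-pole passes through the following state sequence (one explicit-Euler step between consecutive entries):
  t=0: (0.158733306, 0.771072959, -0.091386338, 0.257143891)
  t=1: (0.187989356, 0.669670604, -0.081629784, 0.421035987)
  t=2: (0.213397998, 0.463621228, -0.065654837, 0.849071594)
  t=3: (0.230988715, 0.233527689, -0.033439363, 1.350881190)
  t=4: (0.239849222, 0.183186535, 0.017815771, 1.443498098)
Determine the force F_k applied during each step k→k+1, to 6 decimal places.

step 0→1:
  ẍ = (ẋ'−ẋ)/dt = (0.669670604−0.771072959)/0.037942 = -2.672562
  θ̈ = (θ̇'−θ̇)/dt = (0.421035987−0.257143891)/0.037942 = 4.319543
  sinθ=-0.091259, cosθ=0.995827
  F = (M+m)·ẍ + m·l·cosθ·θ̈ − m·l·sinθ·θ̇² = -6.202057 + 0.505002 − -0.000708 = -5.696347
step 1→2:
  ẍ = (ẋ'−ẋ)/dt = (0.463621228−0.669670604)/0.037942 = -5.430641
  θ̈ = (θ̇'−θ̇)/dt = (0.849071594−0.421035987)/0.037942 = 11.281314
  sinθ=-0.081539, cosθ=0.996670
  F = (M+m)·ẍ + m·l·cosθ·θ̈ − m·l·sinθ·θ̇² = -12.602568 + 1.320026 − -0.001697 = -11.280845
step 2→3:
  ẍ = (ẋ'−ẋ)/dt = (0.233527689−0.463621228)/0.037942 = -6.064349
  θ̈ = (θ̇'−θ̇)/dt = (1.350881190−0.849071594)/0.037942 = 13.225702
  sinθ=-0.065608, cosθ=0.997845
  F = (M+m)·ẍ + m·l·cosθ·θ̈ − m·l·sinθ·θ̇² = -14.073178 + 1.549364 − -0.005553 = -12.518261
step 3→4:
  ẍ = (ẋ'−ẋ)/dt = (0.183186535−0.233527689)/0.037942 = -1.326792
  θ̈ = (θ̇'−θ̇)/dt = (1.443498098−1.350881190)/0.037942 = 2.441013
  sinθ=-0.033433, cosθ=0.999441
  F = (M+m)·ẍ + m·l·cosθ·θ̈ − m·l·sinθ·θ̇² = -3.079009 + 0.286417 − -0.007163 = -2.785429

F_0 = -5.696347 N
F_1 = -11.280845 N
F_2 = -12.518261 N
F_3 = -2.785429 N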